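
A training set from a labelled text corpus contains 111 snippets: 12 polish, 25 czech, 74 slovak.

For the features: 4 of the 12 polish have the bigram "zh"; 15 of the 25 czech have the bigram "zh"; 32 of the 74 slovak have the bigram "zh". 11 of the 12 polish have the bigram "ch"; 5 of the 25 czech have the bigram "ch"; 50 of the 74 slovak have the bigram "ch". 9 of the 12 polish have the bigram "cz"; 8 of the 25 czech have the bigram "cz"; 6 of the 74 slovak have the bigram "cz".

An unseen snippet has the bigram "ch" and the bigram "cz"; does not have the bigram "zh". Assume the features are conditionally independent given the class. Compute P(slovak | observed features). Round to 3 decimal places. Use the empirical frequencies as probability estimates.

polish: (12/111) × (8/12) × (11/12) × (9/12) ≈ 0.0495495
czech: (25/111) × (10/25) × (5/25) × (8/25) ≈ 0.00576577
slovak: (74/111) × (42/74) × (50/74) × (6/74) ≈ 0.0207293
P(slovak | x) = 0.0207293 / 0.07604457 ≈ 0.273

0.273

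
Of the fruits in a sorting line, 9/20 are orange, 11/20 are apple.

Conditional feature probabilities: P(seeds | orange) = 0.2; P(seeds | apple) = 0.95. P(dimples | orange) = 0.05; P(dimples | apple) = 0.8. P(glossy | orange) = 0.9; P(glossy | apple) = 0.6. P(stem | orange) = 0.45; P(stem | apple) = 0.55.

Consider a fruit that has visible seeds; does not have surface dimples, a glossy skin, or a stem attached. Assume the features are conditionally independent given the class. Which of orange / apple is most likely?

apple

orange: 0.45 × 0.2 × (1−0.05) × (1−0.9) × (1−0.45) = 0.0047025
apple: 0.55 × 0.95 × (1−0.8) × (1−0.6) × (1−0.55) = 0.01881
Highest score → apple.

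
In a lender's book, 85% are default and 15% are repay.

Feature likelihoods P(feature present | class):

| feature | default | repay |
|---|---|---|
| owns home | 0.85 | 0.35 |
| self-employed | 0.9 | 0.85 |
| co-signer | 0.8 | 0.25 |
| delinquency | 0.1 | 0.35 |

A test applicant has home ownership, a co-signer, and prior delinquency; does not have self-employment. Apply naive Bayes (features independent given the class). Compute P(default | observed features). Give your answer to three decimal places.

default: 0.85 × 0.85 × (1−0.9) × 0.8 × 0.1 = 0.00578
repay: 0.15 × 0.35 × (1−0.85) × 0.25 × 0.35 = 0.0006890625
P(default | x) = 0.00578 / 0.0064690625 ≈ 0.893

0.893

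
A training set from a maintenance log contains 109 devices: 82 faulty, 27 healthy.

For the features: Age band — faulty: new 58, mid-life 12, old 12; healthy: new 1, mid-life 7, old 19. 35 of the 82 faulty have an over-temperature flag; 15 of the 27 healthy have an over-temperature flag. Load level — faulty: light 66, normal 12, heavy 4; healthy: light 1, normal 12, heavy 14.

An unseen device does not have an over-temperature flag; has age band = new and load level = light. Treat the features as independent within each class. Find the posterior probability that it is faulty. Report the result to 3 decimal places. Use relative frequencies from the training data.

0.999

faulty: (82/109) × (58/82) × (47/82) × (66/82) ≈ 0.24548
healthy: (27/109) × (1/27) × (12/27) × (1/27) ≈ 0.000151017
P(faulty | x) = 0.24548 / 0.245631017 ≈ 0.999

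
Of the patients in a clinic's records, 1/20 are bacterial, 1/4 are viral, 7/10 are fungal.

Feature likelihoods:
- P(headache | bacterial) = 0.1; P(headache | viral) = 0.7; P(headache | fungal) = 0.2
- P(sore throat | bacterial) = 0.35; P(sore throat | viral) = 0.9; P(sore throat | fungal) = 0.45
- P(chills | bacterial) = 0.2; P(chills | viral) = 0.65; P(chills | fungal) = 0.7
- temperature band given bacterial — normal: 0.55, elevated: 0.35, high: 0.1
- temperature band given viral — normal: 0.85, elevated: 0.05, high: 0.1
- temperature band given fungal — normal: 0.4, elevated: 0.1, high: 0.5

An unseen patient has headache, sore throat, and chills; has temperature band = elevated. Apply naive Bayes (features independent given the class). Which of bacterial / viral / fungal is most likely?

viral

bacterial: 0.05 × 0.1 × 0.35 × 0.2 × 0.35 = 0.0001225
viral: 0.25 × 0.7 × 0.9 × 0.65 × 0.05 = 0.00511875
fungal: 0.7 × 0.2 × 0.45 × 0.7 × 0.1 = 0.00441
Highest score → viral.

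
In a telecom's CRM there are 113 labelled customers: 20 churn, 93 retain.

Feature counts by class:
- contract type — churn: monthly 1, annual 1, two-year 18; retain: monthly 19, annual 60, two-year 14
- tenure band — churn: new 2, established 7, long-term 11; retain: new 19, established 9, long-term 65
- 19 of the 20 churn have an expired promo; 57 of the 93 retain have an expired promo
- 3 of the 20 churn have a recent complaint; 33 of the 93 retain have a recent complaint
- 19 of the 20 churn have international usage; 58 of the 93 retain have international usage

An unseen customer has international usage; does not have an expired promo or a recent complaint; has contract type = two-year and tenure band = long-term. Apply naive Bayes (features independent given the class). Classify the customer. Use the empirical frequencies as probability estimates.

churn: (20/113) × (18/20) × (11/20) × (1/20) × (17/20) × (19/20) ≈ 0.00353728
retain: (93/113) × (14/93) × (65/93) × (36/93) × (60/93) × (58/93) ≈ 0.0134869
Highest score → retain.

retain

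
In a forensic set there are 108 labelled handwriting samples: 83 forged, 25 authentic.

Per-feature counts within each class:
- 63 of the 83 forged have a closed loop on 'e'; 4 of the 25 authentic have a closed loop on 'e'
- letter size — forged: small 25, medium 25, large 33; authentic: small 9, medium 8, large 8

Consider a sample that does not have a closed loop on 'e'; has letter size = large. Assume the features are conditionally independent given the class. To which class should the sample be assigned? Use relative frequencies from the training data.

forged

forged: (83/108) × (20/83) × (33/83) ≈ 0.0736278
authentic: (25/108) × (21/25) × (8/25) ≈ 0.0622222
Highest score → forged.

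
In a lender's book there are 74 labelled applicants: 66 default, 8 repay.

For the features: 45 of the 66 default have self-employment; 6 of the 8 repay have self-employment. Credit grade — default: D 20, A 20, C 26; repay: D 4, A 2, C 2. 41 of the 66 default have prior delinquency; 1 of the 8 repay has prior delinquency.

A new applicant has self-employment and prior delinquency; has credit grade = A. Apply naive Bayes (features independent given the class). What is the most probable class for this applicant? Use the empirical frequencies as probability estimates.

default

default: (66/74) × (45/66) × (20/66) × (41/66) ≈ 0.114474
repay: (8/74) × (6/8) × (2/8) × (1/8) ≈ 0.00253378
Highest score → default.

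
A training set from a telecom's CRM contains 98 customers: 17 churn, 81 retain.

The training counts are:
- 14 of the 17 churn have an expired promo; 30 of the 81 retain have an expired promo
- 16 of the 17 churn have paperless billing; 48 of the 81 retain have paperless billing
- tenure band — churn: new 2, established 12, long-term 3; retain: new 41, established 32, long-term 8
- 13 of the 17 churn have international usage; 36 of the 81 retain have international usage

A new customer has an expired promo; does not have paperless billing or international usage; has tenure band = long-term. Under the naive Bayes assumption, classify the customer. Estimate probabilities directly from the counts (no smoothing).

retain

churn: (17/98) × (14/17) × (1/17) × (3/17) × (4/17) ≈ 0.000348928
retain: (81/98) × (30/81) × (33/81) × (8/81) × (45/81) ≈ 0.00684316
Highest score → retain.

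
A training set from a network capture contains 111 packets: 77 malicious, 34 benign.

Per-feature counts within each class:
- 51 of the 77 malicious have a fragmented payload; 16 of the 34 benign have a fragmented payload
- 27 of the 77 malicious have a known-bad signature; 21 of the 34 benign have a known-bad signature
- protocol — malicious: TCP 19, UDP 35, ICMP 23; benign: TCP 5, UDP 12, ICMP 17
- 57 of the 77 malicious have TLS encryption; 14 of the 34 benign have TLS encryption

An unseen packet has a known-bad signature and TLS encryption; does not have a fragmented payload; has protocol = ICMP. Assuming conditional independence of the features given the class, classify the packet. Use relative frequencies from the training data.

malicious: (77/111) × (26/77) × (27/77) × (23/77) × (57/77) ≈ 0.0181612
benign: (34/111) × (18/34) × (21/34) × (17/34) × (14/34) ≈ 0.020621
Highest score → benign.

benign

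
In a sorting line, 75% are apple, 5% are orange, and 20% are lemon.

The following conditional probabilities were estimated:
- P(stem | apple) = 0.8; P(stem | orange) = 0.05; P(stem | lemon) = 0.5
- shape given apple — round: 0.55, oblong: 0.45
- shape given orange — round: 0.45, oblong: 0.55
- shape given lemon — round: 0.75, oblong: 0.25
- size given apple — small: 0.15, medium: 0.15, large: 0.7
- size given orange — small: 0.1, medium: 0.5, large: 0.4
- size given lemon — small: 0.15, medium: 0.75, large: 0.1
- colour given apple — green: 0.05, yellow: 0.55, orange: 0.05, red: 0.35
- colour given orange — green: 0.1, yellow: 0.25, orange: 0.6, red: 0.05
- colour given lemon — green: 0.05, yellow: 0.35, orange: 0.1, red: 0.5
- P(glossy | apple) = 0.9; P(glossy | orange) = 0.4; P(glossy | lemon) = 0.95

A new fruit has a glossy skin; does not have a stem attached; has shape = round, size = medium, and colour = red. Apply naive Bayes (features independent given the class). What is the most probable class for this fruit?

apple: 0.75 × (1−0.8) × 0.55 × 0.15 × 0.35 × 0.9 = 0.003898125
orange: 0.05 × (1−0.05) × 0.45 × 0.5 × 0.05 × 0.4 = 0.00021375
lemon: 0.2 × (1−0.5) × 0.75 × 0.75 × 0.5 × 0.95 = 0.02671875
Highest score → lemon.

lemon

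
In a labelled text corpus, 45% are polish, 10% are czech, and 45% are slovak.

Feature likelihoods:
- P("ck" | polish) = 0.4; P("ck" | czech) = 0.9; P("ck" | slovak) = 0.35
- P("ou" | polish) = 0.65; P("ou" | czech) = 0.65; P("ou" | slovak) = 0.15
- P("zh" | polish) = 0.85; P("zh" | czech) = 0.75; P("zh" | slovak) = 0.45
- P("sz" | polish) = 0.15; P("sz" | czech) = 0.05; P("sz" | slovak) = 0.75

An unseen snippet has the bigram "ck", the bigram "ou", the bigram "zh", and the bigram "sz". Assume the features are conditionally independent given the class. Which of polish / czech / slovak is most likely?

polish: 0.45 × 0.4 × 0.65 × 0.85 × 0.15 = 0.0149175
czech: 0.1 × 0.9 × 0.65 × 0.75 × 0.05 = 0.00219375
slovak: 0.45 × 0.35 × 0.15 × 0.45 × 0.75 = 0.0079734375
Highest score → polish.

polish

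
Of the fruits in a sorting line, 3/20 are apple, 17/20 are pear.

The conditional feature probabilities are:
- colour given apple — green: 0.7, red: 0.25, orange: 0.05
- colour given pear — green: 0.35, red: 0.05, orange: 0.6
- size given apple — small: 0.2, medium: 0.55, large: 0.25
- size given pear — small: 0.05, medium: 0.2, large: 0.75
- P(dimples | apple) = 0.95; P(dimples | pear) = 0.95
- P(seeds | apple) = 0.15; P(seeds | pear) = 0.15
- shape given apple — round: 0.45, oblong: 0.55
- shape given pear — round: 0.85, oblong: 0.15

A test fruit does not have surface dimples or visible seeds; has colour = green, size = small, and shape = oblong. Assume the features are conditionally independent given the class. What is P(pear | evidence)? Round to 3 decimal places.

0.162

apple: 0.15 × 0.7 × 0.2 × (1−0.95) × (1−0.15) × 0.55 = 0.000490875
pear: 0.85 × 0.35 × 0.05 × (1−0.95) × (1−0.15) × 0.15 = 0.000094828125
P(pear | x) = 0.000094828125 / 0.000585703125 ≈ 0.162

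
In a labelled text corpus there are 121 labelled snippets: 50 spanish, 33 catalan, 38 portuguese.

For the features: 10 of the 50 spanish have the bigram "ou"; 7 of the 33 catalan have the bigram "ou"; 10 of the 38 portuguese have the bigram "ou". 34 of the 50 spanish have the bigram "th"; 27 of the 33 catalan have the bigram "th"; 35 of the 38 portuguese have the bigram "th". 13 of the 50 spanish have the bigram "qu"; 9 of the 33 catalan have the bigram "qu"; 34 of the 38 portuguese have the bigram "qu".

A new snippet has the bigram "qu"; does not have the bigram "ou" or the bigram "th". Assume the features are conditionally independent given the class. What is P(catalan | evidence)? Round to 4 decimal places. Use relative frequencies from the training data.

spanish: (50/121) × (40/50) × (16/50) × (13/50) ≈ 0.0275041
catalan: (33/121) × (26/33) × (6/33) × (9/33) ≈ 0.010655
portuguese: (38/121) × (28/38) × (3/38) × (34/38) ≈ 0.0163458
P(catalan | x) = 0.010655 / 0.0545049 ≈ 0.1955

0.1955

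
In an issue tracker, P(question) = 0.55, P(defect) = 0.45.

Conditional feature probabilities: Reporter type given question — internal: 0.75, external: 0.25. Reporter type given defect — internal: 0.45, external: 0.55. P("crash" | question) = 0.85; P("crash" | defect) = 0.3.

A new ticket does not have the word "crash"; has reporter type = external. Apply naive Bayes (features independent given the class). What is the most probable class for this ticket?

defect

question: 0.55 × 0.25 × (1−0.85) = 0.020625
defect: 0.45 × 0.55 × (1−0.3) = 0.17325
Highest score → defect.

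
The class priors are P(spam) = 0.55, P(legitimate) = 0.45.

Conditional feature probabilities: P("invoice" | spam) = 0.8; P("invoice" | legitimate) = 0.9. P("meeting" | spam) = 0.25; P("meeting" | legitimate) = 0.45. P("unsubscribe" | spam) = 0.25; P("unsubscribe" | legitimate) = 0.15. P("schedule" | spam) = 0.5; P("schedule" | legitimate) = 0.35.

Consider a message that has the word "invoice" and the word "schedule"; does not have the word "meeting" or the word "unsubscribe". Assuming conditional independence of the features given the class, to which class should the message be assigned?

spam: 0.55 × 0.8 × (1−0.25) × (1−0.25) × 0.5 = 0.12375
legitimate: 0.45 × 0.9 × (1−0.45) × (1−0.15) × 0.35 = 0.066268125
Highest score → spam.

spam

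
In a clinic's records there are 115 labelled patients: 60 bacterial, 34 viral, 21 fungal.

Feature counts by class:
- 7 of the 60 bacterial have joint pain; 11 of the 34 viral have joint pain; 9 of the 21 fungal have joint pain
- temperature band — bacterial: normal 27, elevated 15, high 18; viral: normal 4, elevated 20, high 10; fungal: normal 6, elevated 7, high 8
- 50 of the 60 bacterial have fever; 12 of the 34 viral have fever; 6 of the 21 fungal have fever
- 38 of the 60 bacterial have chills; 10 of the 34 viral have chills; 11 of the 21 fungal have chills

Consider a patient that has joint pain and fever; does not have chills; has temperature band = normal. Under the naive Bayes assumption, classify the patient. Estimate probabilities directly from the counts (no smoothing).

bacterial

bacterial: (60/115) × (7/60) × (27/60) × (50/60) × (22/60) ≈ 0.00836957
viral: (34/115) × (11/34) × (4/34) × (12/34) × (24/34) ≈ 0.00280356
fungal: (21/115) × (9/21) × (6/21) × (6/21) × (10/21) ≈ 0.00304221
Highest score → bacterial.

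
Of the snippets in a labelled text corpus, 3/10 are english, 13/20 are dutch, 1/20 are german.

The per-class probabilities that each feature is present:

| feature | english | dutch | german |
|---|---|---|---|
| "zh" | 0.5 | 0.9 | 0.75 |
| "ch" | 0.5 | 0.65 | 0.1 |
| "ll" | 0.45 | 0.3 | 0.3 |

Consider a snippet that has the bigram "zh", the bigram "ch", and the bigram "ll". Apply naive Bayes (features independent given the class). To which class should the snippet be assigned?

dutch

english: 0.3 × 0.5 × 0.5 × 0.45 = 0.03375
dutch: 0.65 × 0.9 × 0.65 × 0.3 = 0.114075
german: 0.05 × 0.75 × 0.1 × 0.3 = 0.001125
Highest score → dutch.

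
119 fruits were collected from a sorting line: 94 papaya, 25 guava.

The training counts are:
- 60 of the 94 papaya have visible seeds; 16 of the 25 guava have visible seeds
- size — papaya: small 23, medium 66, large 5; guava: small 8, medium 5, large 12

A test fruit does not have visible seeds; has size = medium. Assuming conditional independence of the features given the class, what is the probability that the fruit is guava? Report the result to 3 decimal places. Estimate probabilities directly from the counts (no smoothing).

0.070

papaya: (94/119) × (34/94) × (66/94) ≈ 0.200608
guava: (25/119) × (9/25) × (5/25) ≈ 0.0151261
P(guava | x) = 0.0151261 / 0.2157341 ≈ 0.070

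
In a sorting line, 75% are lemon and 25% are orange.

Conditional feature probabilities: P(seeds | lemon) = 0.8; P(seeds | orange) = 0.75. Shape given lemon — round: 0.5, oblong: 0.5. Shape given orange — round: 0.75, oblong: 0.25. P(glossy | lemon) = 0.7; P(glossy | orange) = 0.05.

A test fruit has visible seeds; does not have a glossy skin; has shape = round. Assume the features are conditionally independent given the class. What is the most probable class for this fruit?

lemon: 0.75 × 0.8 × 0.5 × (1−0.7) = 0.09
orange: 0.25 × 0.75 × 0.75 × (1−0.05) = 0.13359375
Highest score → orange.

orange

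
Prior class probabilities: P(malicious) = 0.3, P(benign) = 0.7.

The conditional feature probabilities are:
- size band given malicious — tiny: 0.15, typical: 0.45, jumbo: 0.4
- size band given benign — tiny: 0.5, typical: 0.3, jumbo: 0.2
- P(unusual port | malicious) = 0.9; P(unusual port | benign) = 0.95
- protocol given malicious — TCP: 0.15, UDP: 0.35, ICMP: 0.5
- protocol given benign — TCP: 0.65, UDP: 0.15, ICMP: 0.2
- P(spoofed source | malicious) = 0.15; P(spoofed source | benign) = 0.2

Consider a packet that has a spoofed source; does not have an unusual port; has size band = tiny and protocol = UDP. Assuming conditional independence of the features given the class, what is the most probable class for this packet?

malicious: 0.3 × 0.15 × (1−0.9) × 0.35 × 0.15 = 0.00023625
benign: 0.7 × 0.5 × (1−0.95) × 0.15 × 0.2 = 0.000525
Highest score → benign.

benign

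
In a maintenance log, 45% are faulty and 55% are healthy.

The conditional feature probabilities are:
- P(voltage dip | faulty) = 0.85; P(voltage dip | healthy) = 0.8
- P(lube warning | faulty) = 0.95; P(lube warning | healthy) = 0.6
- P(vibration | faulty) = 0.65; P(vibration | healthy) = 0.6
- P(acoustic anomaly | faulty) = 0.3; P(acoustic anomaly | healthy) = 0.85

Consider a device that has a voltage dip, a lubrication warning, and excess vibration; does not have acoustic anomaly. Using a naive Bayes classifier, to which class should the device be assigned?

faulty: 0.45 × 0.85 × 0.95 × 0.65 × (1−0.3) = 0.165335625
healthy: 0.55 × 0.8 × 0.6 × 0.6 × (1−0.85) = 0.02376
Highest score → faulty.

faulty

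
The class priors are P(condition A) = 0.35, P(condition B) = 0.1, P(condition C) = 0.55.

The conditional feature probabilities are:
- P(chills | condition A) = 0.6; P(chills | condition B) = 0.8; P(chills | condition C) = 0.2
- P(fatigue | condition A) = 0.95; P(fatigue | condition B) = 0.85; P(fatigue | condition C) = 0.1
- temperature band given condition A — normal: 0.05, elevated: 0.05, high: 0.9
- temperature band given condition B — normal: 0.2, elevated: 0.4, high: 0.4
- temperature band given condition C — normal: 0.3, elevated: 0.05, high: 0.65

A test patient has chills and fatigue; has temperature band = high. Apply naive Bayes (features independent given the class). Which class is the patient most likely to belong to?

condition A: 0.35 × 0.6 × 0.95 × 0.9 = 0.17955
condition B: 0.1 × 0.8 × 0.85 × 0.4 = 0.0272
condition C: 0.55 × 0.2 × 0.1 × 0.65 = 0.00715
Highest score → condition A.

condition A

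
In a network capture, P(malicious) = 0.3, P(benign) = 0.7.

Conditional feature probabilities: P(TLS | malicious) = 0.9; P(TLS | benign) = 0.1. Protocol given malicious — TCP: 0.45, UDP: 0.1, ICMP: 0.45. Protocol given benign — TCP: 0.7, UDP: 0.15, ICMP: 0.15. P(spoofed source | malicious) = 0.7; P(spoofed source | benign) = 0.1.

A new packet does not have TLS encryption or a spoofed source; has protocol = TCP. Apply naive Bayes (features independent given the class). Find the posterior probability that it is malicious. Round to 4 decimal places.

malicious: 0.3 × (1−0.9) × 0.45 × (1−0.7) = 0.00405
benign: 0.7 × (1−0.1) × 0.7 × (1−0.1) = 0.3969
P(malicious | x) = 0.00405 / 0.40095 ≈ 0.0101

0.0101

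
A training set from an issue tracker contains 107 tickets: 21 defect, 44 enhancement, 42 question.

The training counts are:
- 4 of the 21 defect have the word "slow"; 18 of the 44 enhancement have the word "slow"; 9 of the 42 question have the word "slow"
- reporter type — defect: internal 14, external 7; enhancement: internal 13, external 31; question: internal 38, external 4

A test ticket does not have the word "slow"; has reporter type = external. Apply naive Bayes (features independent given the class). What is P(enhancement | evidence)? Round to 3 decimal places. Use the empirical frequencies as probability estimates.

0.675

defect: (21/107) × (17/21) × (7/21) ≈ 0.0529595
enhancement: (44/107) × (26/44) × (31/44) ≈ 0.171198
question: (42/107) × (33/42) × (4/42) ≈ 0.0293725
P(enhancement | x) = 0.171198 / 0.25353 ≈ 0.675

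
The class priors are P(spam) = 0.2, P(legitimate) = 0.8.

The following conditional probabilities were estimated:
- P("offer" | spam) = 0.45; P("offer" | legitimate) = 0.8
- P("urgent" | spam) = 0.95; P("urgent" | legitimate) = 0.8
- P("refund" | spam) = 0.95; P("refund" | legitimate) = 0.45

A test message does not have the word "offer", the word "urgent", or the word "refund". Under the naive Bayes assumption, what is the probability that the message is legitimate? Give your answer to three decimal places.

spam: 0.2 × (1−0.45) × (1−0.95) × (1−0.95) = 0.000275
legitimate: 0.8 × (1−0.8) × (1−0.8) × (1−0.45) = 0.0176
P(legitimate | x) = 0.0176 / 0.017875 ≈ 0.985

0.985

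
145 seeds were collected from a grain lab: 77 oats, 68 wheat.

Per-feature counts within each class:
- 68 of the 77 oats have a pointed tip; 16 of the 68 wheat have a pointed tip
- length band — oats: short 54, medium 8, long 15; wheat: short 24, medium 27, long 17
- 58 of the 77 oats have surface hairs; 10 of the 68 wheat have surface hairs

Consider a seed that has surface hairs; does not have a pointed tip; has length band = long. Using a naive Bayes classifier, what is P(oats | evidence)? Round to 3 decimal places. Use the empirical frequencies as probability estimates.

0.409

oats: (77/145) × (9/77) × (15/77) × (58/77) ≈ 0.00910778
wheat: (68/145) × (52/68) × (17/68) × (10/68) ≈ 0.0131846
P(oats | x) = 0.00910778 / 0.02229238 ≈ 0.409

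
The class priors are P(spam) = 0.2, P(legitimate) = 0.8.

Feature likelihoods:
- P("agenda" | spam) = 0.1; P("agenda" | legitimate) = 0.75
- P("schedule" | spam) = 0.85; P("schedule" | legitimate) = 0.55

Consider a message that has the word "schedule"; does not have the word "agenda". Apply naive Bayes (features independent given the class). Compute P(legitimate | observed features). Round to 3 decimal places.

0.418

spam: 0.2 × (1−0.1) × 0.85 = 0.153
legitimate: 0.8 × (1−0.75) × 0.55 = 0.11
P(legitimate | x) = 0.11 / 0.263 ≈ 0.418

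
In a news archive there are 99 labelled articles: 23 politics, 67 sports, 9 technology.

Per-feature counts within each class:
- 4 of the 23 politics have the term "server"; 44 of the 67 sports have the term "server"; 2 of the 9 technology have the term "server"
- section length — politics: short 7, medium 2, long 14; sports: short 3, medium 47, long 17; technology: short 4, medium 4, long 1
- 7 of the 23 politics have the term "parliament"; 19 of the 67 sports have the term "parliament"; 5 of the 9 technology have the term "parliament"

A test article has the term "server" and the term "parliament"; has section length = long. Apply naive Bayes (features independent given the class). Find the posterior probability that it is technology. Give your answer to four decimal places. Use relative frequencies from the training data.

politics: (23/99) × (4/23) × (14/23) × (7/23) ≈ 0.00748506
sports: (67/99) × (44/67) × (17/67) × (19/67) ≈ 0.0319794
technology: (9/99) × (2/9) × (1/9) × (5/9) ≈ 0.00124704
P(technology | x) = 0.00124704 / 0.0407115 ≈ 0.0306

0.0306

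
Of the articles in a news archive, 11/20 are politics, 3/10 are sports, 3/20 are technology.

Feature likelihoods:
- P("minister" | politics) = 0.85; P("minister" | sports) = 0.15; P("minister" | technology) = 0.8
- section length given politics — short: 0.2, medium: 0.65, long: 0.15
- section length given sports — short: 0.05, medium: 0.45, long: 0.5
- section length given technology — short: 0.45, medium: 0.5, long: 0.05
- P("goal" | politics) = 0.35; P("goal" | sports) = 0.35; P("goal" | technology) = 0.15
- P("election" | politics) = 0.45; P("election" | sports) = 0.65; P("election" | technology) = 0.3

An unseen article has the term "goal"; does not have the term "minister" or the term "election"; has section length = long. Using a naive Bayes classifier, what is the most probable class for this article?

sports

politics: 0.55 × (1−0.85) × 0.15 × 0.35 × (1−0.45) = 0.0023821875
sports: 0.3 × (1−0.15) × 0.5 × 0.35 × (1−0.65) = 0.01561875
technology: 0.15 × (1−0.8) × 0.05 × 0.15 × (1−0.3) = 0.0001575
Highest score → sports.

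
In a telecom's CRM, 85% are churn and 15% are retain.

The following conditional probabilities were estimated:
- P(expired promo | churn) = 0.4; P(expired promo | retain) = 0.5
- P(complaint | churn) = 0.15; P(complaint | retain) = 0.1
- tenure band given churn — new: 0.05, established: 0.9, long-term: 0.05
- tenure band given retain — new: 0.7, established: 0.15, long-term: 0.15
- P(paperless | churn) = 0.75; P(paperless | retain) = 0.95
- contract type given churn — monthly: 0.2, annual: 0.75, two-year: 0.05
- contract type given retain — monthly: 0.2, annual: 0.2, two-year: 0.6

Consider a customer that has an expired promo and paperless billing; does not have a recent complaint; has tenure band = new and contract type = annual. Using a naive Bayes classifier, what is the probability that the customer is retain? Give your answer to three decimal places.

0.525

churn: 0.85 × 0.4 × (1−0.15) × 0.05 × 0.75 × 0.75 = 0.008128125
retain: 0.15 × 0.5 × (1−0.1) × 0.7 × 0.95 × 0.2 = 0.0089775
P(retain | x) = 0.0089775 / 0.017105625 ≈ 0.525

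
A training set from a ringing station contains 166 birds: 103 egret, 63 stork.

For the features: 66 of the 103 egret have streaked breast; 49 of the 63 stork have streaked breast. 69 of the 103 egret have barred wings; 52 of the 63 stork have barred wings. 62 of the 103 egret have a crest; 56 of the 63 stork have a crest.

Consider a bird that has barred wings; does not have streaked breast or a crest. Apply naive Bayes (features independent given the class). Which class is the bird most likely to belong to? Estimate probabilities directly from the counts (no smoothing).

egret: (103/166) × (37/103) × (69/103) × (41/103) ≈ 0.0594364
stork: (63/166) × (14/63) × (52/63) × (7/63) ≈ 0.00773464
Highest score → egret.

egret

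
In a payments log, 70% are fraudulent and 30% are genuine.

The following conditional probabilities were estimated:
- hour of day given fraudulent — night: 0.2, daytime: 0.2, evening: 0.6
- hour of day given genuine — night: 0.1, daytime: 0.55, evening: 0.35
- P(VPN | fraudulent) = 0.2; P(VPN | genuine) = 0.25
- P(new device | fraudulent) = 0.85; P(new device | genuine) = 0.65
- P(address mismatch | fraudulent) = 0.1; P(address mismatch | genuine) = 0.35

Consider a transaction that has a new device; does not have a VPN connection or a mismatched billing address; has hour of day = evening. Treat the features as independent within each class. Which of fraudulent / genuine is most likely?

fraudulent

fraudulent: 0.7 × 0.6 × (1−0.2) × 0.85 × (1−0.1) = 0.25704
genuine: 0.3 × 0.35 × (1−0.25) × 0.65 × (1−0.35) = 0.033271875
Highest score → fraudulent.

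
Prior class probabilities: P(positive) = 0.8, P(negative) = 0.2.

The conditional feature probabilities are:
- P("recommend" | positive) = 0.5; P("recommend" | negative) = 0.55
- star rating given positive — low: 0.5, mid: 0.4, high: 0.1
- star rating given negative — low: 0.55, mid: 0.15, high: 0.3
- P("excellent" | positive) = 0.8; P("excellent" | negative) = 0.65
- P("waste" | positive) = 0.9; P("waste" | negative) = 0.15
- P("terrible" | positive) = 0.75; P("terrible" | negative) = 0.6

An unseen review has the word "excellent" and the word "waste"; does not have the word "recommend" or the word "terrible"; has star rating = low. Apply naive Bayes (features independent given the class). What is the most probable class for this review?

positive: 0.8 × (1−0.5) × 0.5 × 0.8 × 0.9 × (1−0.75) = 0.036
negative: 0.2 × (1−0.55) × 0.55 × 0.65 × 0.15 × (1−0.6) = 0.0019305
Highest score → positive.

positive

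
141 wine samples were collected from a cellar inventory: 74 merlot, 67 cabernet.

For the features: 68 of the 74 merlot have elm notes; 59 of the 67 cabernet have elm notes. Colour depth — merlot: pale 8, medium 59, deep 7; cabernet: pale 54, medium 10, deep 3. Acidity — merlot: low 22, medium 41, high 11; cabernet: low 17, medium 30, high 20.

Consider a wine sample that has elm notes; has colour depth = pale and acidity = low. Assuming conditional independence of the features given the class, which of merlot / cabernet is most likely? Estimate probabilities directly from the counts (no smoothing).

merlot: (74/141) × (68/74) × (8/74) × (22/74) ≈ 0.0155003
cabernet: (67/141) × (59/67) × (54/67) × (17/67) ≈ 0.0855709
Highest score → cabernet.

cabernet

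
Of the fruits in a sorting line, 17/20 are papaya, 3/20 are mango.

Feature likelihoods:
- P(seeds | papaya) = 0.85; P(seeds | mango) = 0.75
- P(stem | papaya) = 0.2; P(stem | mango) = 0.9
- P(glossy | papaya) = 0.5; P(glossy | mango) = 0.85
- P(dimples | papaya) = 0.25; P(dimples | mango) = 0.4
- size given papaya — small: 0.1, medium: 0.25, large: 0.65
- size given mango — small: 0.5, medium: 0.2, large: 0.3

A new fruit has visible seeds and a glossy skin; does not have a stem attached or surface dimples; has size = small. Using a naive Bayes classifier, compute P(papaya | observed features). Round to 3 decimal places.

papaya: 0.85 × 0.85 × (1−0.2) × 0.5 × (1−0.25) × 0.1 = 0.021675
mango: 0.15 × 0.75 × (1−0.9) × 0.85 × (1−0.4) × 0.5 = 0.00286875
P(papaya | x) = 0.021675 / 0.02454375 ≈ 0.883

0.883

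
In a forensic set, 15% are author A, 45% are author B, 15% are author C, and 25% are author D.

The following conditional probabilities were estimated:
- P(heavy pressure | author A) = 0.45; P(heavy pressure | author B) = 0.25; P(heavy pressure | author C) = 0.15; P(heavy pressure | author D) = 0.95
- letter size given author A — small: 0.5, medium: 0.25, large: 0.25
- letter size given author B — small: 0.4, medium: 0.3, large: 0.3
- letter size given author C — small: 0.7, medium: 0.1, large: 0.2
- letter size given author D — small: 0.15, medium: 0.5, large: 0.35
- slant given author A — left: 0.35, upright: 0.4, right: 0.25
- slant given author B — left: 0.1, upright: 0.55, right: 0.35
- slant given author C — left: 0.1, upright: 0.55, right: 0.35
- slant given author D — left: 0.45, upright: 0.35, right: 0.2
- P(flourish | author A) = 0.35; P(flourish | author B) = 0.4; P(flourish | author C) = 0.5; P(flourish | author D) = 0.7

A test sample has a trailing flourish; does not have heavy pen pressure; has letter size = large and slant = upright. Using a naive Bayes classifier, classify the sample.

author A: 0.15 × (1−0.45) × 0.25 × 0.4 × 0.35 = 0.0028875
author B: 0.45 × (1−0.25) × 0.3 × 0.55 × 0.4 = 0.022275
author C: 0.15 × (1−0.15) × 0.2 × 0.55 × 0.5 = 0.0070125
author D: 0.25 × (1−0.95) × 0.35 × 0.35 × 0.7 = 0.001071875
Highest score → author B.

author B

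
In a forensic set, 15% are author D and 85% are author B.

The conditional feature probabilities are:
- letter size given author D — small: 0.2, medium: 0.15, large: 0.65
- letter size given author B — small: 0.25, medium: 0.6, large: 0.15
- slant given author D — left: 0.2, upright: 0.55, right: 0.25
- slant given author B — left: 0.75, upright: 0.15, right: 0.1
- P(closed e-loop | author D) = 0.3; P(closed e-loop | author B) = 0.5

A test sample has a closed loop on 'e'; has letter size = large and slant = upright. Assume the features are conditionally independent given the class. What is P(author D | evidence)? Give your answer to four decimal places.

author D: 0.15 × 0.65 × 0.55 × 0.3 = 0.0160875
author B: 0.85 × 0.15 × 0.15 × 0.5 = 0.0095625
P(author D | x) = 0.0160875 / 0.02565 ≈ 0.6272

0.6272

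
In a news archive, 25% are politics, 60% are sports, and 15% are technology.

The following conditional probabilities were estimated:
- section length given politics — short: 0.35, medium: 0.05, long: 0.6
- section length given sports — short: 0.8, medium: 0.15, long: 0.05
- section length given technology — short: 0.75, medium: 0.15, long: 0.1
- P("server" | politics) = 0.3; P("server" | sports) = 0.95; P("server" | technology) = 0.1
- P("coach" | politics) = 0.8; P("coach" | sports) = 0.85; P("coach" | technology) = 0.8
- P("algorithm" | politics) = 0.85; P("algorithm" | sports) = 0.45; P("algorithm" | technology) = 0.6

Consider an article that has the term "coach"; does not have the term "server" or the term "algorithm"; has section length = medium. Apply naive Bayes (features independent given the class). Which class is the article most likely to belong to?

technology

politics: 0.25 × 0.05 × (1−0.3) × 0.8 × (1−0.85) = 0.00105
sports: 0.6 × 0.15 × (1−0.95) × 0.85 × (1−0.45) = 0.00210375
technology: 0.15 × 0.15 × (1−0.1) × 0.8 × (1−0.6) = 0.00648
Highest score → technology.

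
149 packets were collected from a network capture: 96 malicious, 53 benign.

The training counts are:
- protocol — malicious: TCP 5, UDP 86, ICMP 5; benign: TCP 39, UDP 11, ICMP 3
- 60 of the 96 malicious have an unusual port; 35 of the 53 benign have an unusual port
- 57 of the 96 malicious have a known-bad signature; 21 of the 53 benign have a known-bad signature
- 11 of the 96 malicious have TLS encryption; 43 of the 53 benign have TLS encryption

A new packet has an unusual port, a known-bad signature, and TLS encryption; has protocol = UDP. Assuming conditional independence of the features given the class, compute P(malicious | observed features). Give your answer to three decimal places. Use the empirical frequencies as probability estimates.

malicious: (96/149) × (86/96) × (60/96) × (57/96) × (11/96) ≈ 0.0245424
benign: (53/149) × (11/53) × (35/53) × (21/53) × (43/53) ≈ 0.0156724
P(malicious | x) = 0.0245424 / 0.0402148 ≈ 0.610

0.610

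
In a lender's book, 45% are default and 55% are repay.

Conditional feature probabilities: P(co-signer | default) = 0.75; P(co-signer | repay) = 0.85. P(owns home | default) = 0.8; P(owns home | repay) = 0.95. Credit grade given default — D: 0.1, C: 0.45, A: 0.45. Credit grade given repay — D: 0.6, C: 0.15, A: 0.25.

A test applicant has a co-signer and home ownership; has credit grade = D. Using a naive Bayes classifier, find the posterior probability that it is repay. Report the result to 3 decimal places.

0.908

default: 0.45 × 0.75 × 0.8 × 0.1 = 0.027
repay: 0.55 × 0.85 × 0.95 × 0.6 = 0.266475
P(repay | x) = 0.266475 / 0.293475 ≈ 0.908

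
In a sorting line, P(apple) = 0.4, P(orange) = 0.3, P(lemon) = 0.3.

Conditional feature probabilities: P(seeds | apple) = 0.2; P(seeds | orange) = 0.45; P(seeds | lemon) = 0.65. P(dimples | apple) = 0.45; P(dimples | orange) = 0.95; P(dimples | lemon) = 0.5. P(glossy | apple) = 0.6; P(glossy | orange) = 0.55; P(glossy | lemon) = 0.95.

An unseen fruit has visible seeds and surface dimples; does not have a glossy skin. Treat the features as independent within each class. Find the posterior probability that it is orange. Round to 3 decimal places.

0.750

apple: 0.4 × 0.2 × 0.45 × (1−0.6) = 0.0144
orange: 0.3 × 0.45 × 0.95 × (1−0.55) = 0.0577125
lemon: 0.3 × 0.65 × 0.5 × (1−0.95) = 0.004875
P(orange | x) = 0.0577125 / 0.0769875 ≈ 0.750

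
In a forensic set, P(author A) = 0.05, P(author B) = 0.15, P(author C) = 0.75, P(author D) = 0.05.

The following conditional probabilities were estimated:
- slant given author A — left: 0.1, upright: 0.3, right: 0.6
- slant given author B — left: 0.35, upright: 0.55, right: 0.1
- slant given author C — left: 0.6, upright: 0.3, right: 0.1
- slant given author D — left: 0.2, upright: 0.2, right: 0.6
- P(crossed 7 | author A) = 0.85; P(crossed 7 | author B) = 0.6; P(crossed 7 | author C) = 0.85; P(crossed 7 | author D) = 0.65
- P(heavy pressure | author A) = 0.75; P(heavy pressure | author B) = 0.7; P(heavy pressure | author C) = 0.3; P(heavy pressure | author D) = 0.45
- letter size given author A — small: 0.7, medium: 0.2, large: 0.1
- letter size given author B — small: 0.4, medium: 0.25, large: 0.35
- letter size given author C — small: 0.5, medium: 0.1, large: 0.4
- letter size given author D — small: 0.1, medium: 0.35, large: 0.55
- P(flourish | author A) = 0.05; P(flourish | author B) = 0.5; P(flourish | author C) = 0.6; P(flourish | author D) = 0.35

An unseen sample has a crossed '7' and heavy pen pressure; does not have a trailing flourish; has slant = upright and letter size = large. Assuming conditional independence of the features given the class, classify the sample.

author A: 0.05 × 0.3 × 0.85 × 0.75 × 0.1 × (1−0.05) = 0.0009084375
author B: 0.15 × 0.55 × 0.6 × 0.7 × 0.35 × (1−0.5) = 0.00606375
author C: 0.75 × 0.3 × 0.85 × 0.3 × 0.4 × (1−0.6) = 0.00918
author D: 0.05 × 0.2 × 0.65 × 0.45 × 0.55 × (1−0.35) = 0.0010456875
Highest score → author C.

author C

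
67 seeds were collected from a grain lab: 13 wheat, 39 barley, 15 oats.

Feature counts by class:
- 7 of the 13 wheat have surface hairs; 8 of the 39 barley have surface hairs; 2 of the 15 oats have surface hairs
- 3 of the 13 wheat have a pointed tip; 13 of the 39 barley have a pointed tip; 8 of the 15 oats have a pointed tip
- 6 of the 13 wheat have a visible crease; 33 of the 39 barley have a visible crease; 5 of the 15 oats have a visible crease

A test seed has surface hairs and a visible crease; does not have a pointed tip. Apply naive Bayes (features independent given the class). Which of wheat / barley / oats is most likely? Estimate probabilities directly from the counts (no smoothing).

barley

wheat: (13/67) × (7/13) × (10/13) × (6/13) ≈ 0.0370926
barley: (39/67) × (8/39) × (26/39) × (33/39) ≈ 0.0673555
oats: (15/67) × (2/15) × (7/15) × (5/15) ≈ 0.00464345
Highest score → barley.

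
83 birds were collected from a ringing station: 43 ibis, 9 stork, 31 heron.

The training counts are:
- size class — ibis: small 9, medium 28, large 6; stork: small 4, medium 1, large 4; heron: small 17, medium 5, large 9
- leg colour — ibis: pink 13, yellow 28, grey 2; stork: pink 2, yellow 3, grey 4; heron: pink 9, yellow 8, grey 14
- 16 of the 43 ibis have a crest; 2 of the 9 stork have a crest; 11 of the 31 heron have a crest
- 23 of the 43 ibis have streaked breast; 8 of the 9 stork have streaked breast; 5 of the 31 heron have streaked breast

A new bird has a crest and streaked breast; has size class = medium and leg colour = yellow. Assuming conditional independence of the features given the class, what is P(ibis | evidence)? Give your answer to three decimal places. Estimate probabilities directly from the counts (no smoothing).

ibis: (43/83) × (28/43) × (28/43) × (16/43) × (23/43) ≈ 0.04372
stork: (9/83) × (1/9) × (3/9) × (2/9) × (8/9) ≈ 0.000793297
heron: (31/83) × (5/31) × (8/31) × (11/31) × (5/31) ≈ 0.000889733
P(ibis | x) = 0.04372 / 0.04540303 ≈ 0.963

0.963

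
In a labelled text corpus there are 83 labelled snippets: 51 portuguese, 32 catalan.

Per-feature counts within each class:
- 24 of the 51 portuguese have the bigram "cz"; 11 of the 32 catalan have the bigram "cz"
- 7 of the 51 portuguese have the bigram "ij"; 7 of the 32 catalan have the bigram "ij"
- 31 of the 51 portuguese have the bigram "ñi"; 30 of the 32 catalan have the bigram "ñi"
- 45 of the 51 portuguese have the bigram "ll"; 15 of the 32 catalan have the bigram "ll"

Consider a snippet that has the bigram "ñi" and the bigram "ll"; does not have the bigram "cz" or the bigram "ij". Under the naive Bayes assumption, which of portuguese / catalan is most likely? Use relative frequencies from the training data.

portuguese

portuguese: (51/83) × (27/51) × (44/51) × (31/51) × (45/51) ≈ 0.150523
catalan: (32/83) × (21/32) × (25/32) × (30/32) × (15/32) ≈ 0.0868648
Highest score → portuguese.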